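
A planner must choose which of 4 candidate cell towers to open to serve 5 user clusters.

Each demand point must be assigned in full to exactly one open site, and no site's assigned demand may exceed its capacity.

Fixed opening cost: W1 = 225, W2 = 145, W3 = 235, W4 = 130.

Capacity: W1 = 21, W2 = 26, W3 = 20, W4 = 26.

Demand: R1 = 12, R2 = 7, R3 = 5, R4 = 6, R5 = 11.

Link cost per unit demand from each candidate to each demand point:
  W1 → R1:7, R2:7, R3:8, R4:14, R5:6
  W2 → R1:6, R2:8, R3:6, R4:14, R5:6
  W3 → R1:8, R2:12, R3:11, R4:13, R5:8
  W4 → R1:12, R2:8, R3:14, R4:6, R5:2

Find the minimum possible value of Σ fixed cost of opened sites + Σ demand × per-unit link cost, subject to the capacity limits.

491

Open {W2, W4}; cheapest assignment that respects the capacities:
  W2 (cap 26, load 24): R1, R2, R3 — cost 12×6 + 7×8 + 5×6 = 158
  W4 (cap 26, load 17): R4, R5 — cost 6×6 + 11×2 = 58
  Shipping 216, fixed 275 → total 491.
  Any other capacity-feasible assignment to {W2, W4} ships for at least 216.
Compare {W1, W4}: its best feasible assignment gives total 593.
Compare {W3, W4}: its best feasible assignment gives total 630.
Every other set of open sites that can feasibly serve all demand totals ≥ 593 even under its best assignment. Minimum: 491.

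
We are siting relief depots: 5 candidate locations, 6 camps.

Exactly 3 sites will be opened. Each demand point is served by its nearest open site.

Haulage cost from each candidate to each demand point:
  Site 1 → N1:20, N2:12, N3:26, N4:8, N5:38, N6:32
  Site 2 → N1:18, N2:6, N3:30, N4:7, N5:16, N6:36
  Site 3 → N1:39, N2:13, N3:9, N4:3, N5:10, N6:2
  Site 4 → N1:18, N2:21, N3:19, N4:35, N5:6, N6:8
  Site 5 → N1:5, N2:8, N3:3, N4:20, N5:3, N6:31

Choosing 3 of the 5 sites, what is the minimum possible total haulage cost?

Open {Site 2, Site 3, Site 5}.
  N1→Site 5 5, N2→Site 2 6, N3→Site 5 3, N4→Site 3 3, N5→Site 5 3, N6→Site 3 2  ⇒ total 22.
Compare {Site 1, Site 3, Site 5}: total 24.
Compare {Site 3, Site 4, Site 5}: total 24.
No size-3 selection does better; minimum is 22.

22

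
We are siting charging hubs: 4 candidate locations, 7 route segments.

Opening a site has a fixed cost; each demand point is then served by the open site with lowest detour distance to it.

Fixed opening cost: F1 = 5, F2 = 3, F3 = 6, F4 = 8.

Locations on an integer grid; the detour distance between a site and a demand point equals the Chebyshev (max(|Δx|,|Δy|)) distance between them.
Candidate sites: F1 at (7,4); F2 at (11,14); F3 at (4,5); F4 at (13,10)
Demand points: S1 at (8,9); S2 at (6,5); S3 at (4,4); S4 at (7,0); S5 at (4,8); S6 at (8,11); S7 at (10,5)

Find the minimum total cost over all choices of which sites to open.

31

Open {F1, F2}: assign each demand point to its cheapest open site.
  S1→F1 5, S2→F1 1, S3→F1 3, S4→F1 4, S5→F1 4, S6→F2 3, S7→F1 3
  detour distance 23, fixed 8 → total 31.
Compare {F1}: detour distance 27 + fixed 5 = 32.
Compare {F3}: detour distance 27 + fixed 6 = 33.
Compare {F1, F3}: detour distance 22 + fixed 11 = 33.
All other subsets cost ≥ 32. Minimum total cost: 31.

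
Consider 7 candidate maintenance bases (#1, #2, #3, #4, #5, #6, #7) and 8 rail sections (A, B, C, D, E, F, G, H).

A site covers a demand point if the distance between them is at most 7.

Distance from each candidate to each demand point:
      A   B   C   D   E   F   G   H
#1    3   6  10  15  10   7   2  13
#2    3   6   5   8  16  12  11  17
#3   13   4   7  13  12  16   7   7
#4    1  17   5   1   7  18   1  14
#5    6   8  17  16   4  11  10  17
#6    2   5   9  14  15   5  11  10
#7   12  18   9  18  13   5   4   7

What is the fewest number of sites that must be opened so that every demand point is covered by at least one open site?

Coverage sets (demand points within 7 of each site):
  #1: {A, B, F, G}
  #2: {A, B, C}
  #3: {B, C, G, H}
  #4: {A, C, D, E, G}
  #5: {A, E}
  #6: {A, B, F}
  #7: {F, G, H}
No 2 sites suffice: every size-2 union leaves at least one demand point uncovered.
But {#1, #3, #4} covers everything, so the minimum is 3.

3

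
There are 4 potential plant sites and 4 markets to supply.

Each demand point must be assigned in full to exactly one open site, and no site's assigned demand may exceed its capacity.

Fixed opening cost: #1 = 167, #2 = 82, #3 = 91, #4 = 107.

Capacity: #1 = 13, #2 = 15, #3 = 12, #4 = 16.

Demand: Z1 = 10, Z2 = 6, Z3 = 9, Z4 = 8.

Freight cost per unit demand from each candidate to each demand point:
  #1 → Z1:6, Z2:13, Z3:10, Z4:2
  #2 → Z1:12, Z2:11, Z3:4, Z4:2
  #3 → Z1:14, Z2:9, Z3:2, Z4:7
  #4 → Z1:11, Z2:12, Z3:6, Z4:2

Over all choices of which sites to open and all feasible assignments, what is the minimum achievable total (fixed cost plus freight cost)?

490

Open {#2, #3, #4}; cheapest assignment that respects the capacities:
  #2 (cap 15, load 14): Z2, Z4 — cost 6×11 + 8×2 = 82
  #3 (cap 12, load 9): Z3 — cost 9×2 = 18
  #4 (cap 16, load 10): Z1 — cost 10×11 = 110
  Shipping 210, fixed 280 → total 490.
  Any other capacity-feasible assignment to {#2, #3, #4} ships for at least 210.
Compare {#1, #2, #3}: its best feasible assignment gives total 500.
Compare {#1, #3, #4}: its best feasible assignment gives total 531.
Every other set of open sites that can feasibly serve all demand totals ≥ 500 even under its best assignment. Minimum: 490.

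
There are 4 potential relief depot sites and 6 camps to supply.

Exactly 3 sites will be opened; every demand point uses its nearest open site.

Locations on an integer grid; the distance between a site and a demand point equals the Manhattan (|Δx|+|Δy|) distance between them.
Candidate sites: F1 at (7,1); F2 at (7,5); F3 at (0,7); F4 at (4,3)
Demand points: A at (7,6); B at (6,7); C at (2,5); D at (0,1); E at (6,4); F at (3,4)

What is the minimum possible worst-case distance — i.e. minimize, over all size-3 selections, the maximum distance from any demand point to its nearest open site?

6

Open {F1, F2, F3}.
  Farthest demand point is D at distance 6 (to F3); all others are ≤ 6.
With {F1, F2, F4} the worst case is 6.
With {F1, F3, F4} the worst case is 6.
No size-3 selection achieves below 6.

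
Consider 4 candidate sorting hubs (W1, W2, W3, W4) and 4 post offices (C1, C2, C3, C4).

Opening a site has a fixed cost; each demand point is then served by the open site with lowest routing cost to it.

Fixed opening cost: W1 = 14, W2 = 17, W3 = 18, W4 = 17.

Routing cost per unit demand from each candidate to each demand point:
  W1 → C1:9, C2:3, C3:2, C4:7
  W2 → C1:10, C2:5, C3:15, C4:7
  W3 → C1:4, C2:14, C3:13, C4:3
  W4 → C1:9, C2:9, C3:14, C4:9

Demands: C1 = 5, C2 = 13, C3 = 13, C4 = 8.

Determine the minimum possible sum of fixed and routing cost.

Open {W1, W3}: assign each demand point to its cheapest open site.
  C1→W3 5×4=20, C2→W1 13×3=39, C3→W1 13×2=26, C4→W3 8×3=24
  routing cost 109, fixed 32 → total 141.
Compare {W1, W2, W3}: routing cost 109 + fixed 49 = 158.
Compare {W1, W3, W4}: routing cost 109 + fixed 49 = 158.
Compare {W1, W2, W3, W4}: routing cost 109 + fixed 66 = 175.
All other subsets cost ≥ 158. Minimum total cost: 141.

141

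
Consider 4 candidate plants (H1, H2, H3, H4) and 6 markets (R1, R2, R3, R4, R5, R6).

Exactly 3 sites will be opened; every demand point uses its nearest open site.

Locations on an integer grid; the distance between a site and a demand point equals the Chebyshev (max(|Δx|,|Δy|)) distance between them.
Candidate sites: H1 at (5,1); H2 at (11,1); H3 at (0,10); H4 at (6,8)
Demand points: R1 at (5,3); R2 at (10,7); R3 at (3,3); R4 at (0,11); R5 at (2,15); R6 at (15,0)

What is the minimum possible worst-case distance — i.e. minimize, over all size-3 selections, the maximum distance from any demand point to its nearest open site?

5

Open {H2, H3, H4}.
  Farthest demand point is R1 at distance 5 (to H4); all others are ≤ 5.
With {H1, H2, H3} the worst case is 6.
With {H1, H2, H4} the worst case is 7.
No size-3 selection achieves below 5.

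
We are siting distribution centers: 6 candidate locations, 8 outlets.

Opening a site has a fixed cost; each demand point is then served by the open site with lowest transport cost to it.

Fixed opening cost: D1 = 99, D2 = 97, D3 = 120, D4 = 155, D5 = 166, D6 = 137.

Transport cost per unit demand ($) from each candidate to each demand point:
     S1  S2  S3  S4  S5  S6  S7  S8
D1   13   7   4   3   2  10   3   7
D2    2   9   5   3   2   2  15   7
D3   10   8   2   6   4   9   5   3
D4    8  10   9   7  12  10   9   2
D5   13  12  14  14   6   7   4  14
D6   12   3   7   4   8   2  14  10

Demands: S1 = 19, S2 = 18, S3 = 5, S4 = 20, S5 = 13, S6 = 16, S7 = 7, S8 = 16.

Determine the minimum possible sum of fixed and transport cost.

Open {D2, D3}: assign each demand point to its cheapest open site.
  S1→D2 19×2=38, S2→D3 18×8=144, S3→D3 5×2=10, S4→D2 20×3=60, S5→D2 13×2=26, S6→D2 16×2=32, S7→D3 7×5=35, S8→D3 16×3=48
  transport cost 393, fixed 217 → total 610.
Compare {D1, D2}: transport cost 435 + fixed 196 = 631.
Compare {D2}: transport cost 560 + fixed 97 = 657.
Compare {D2, D3, D6}: transport cost 303 + fixed 354 = 657.
All other subsets cost ≥ 631. Minimum total cost: 610.

610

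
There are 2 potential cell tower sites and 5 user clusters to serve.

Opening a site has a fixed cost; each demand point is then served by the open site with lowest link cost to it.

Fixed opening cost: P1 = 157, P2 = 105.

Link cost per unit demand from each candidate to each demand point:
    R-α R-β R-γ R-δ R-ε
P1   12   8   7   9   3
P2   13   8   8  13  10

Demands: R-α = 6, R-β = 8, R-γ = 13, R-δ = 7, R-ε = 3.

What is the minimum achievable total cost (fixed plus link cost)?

Open {P1}: assign each demand point to its cheapest open site.
  R-α→P1 6×12=72, R-β→P1 8×8=64, R-γ→P1 13×7=91, R-δ→P1 7×9=63, R-ε→P1 3×3=9
  link cost 299, fixed 157 → total 456.
Compare {P2}: link cost 367 + fixed 105 = 472.
Compare {P1, P2}: link cost 299 + fixed 262 = 561.

456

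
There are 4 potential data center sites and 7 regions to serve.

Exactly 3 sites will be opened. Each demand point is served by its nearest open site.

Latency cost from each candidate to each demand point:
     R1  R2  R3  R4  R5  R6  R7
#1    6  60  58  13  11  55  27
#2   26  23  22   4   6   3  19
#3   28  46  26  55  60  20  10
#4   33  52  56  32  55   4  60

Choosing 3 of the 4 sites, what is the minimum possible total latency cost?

74

Open {#1, #2, #3}.
  R1→#1 6, R2→#2 23, R3→#2 22, R4→#2 4, R5→#2 6, R6→#2 3, R7→#3 10  ⇒ total 74.
Compare {#1, #2, #4}: total 83.
Compare {#2, #3, #4}: total 94.
No size-3 selection does better; minimum is 74.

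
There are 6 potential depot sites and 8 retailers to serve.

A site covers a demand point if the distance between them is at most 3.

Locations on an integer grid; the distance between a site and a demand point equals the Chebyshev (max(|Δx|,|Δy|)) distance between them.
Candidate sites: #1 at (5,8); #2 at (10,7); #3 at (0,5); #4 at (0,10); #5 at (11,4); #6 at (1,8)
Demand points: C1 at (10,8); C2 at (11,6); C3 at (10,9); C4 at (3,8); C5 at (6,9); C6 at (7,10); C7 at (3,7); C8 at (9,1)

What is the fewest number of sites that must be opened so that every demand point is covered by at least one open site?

3

Coverage sets (demand points within 3 of each site):
  #1: {C4, C5, C6, C7}
  #2: {C1, C2, C3, C6}
  #3: {C4, C7}
  #4: {C4, C7}
  #5: {C2, C8}
  #6: {C4, C7}
No 2 sites suffice: every size-2 union leaves at least one demand point uncovered.
But {#1, #2, #5} covers everything, so the minimum is 3.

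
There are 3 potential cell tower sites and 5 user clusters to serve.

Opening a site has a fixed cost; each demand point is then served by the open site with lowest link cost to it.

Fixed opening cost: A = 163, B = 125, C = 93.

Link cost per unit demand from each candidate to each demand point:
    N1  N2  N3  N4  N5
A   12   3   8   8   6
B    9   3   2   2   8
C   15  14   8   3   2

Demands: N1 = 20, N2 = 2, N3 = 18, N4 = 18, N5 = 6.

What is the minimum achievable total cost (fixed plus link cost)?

Open {B}: assign each demand point to its cheapest open site.
  N1→B 20×9=180, N2→B 2×3=6, N3→B 18×2=36, N4→B 18×2=36, N5→B 6×8=48
  link cost 306, fixed 125 → total 431.
Compare {B, C}: link cost 270 + fixed 218 = 488.
Compare {A, B}: link cost 294 + fixed 288 = 582.
Compare {C}: link cost 538 + fixed 93 = 631.
All other subsets cost ≥ 488. Minimum total cost: 431.

431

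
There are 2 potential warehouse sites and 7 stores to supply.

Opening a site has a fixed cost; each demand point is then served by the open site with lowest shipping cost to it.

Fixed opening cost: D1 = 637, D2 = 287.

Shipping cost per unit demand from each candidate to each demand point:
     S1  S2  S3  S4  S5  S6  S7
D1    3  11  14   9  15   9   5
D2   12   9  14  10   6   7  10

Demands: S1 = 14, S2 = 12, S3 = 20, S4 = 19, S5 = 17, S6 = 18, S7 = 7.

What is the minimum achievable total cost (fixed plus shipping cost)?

Open {D2}: assign each demand point to its cheapest open site.
  S1→D2 14×12=168, S2→D2 12×9=108, S3→D2 20×14=280, S4→D2 19×10=190, S5→D2 17×6=102, S6→D2 18×7=126, S7→D2 7×10=70
  shipping cost 1044, fixed 287 → total 1331.
Compare {D1}: shipping cost 1077 + fixed 637 = 1714.
Compare {D1, D2}: shipping cost 864 + fixed 924 = 1788.

1331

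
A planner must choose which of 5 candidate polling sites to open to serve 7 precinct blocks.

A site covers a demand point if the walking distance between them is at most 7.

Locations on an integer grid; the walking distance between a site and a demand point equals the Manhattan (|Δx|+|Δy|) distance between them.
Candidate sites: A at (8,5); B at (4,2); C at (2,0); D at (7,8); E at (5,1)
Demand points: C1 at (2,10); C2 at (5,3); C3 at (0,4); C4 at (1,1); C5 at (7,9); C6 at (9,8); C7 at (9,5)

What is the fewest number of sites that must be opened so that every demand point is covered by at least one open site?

Coverage sets (demand points within 7 of each site):
  A: {C2, C5, C6, C7}
  B: {C2, C3, C4}
  C: {C2, C3, C4}
  D: {C1, C2, C5, C6, C7}
  E: {C2, C4}
No single site covers all 7 demand points.
But {B, D} covers everything, so the minimum is 2.

2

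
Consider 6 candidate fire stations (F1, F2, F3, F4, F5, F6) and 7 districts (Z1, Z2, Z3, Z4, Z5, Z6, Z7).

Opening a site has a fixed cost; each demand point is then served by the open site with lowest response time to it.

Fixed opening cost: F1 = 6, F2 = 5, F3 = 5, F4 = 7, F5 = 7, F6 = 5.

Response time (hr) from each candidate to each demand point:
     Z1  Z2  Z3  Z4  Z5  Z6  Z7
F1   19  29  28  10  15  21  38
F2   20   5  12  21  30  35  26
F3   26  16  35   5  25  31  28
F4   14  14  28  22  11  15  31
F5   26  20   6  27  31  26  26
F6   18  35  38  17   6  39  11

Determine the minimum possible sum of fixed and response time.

90

Open {F2, F3, F4, F6}: assign each demand point to its cheapest open site.
  Z1→F4 14, Z2→F2 5, Z3→F2 12, Z4→F3 5, Z5→F6 6, Z6→F4 15, Z7→F6 11
  response time 68, fixed 22 → total 90.
Compare {F2, F3, F4, F5, F6}: response time 62 + fixed 29 = 91.
Compare {F3, F4, F5, F6}: response time 71 + fixed 24 = 95.
Compare {F1, F2, F4, F6}: response time 73 + fixed 23 = 96.
All other subsets cost ≥ 91. Minimum total cost: 90.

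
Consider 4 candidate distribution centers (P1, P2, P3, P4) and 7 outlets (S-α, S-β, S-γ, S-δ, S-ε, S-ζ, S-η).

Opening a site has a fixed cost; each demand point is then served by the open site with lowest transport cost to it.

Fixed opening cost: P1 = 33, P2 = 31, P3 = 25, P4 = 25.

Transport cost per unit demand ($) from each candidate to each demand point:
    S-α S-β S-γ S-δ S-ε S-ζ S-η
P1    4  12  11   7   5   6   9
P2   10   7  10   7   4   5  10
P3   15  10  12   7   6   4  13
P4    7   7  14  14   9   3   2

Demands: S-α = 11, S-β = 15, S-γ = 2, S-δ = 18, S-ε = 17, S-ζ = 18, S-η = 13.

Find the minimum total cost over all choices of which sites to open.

520

Open {P1, P4}: assign each demand point to its cheapest open site.
  S-α→P1 11×4=44, S-β→P4 15×7=105, S-γ→P1 2×11=22, S-δ→P1 18×7=126, S-ε→P1 17×5=85, S-ζ→P4 18×3=54, S-η→P4 13×2=26
  transport cost 462, fixed 58 → total 520.
Compare {P2, P4}: transport cost 476 + fixed 56 = 532.
Compare {P1, P2, P4}: transport cost 443 + fixed 89 = 532.
Compare {P1, P3, P4}: transport cost 462 + fixed 83 = 545.
All other subsets cost ≥ 532. Minimum total cost: 520.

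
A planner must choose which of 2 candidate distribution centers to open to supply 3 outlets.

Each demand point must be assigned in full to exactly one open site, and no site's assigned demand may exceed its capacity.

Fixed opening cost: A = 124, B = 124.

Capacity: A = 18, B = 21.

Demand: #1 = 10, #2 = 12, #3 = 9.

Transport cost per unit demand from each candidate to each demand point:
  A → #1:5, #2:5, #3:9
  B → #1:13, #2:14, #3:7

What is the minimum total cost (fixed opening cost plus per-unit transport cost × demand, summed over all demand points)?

Open {A, B}; cheapest assignment that respects the capacities:
  A (cap 18, load 12): #2 — cost 12×5 = 60
  B (cap 21, load 19): #1, #3 — cost 10×13 + 9×7 = 193
  Shipping 253, fixed 248 → total 501.
  Any other capacity-feasible assignment to {A, B} ships for at least 253.
Total demand is 31 and no other set of sites has combined capacity ≥ 31, so {A, B} is the only feasible choice of open sites. Minimum: 501.

501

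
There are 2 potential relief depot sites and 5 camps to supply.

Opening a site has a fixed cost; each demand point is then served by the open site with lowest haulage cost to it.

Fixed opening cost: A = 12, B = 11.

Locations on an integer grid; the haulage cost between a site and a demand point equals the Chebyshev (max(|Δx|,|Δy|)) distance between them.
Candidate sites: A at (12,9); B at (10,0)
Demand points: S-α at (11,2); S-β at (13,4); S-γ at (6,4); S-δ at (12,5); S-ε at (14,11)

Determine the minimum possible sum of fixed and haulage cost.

Open {A}: assign each demand point to its cheapest open site.
  S-α→A 7, S-β→A 5, S-γ→A 6, S-δ→A 4, S-ε→A 2
  haulage cost 24, fixed 12 → total 36.
Compare {B}: haulage cost 26 + fixed 11 = 37.
Compare {A, B}: haulage cost 16 + fixed 23 = 39.

36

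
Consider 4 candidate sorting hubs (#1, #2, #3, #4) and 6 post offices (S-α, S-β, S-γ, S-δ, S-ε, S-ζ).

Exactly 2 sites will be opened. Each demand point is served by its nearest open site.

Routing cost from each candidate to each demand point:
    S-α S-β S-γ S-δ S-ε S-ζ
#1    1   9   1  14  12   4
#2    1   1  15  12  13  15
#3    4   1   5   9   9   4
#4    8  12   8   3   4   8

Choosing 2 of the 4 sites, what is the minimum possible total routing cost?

Open {#3, #4}.
  S-α→#3 4, S-β→#3 1, S-γ→#3 5, S-δ→#4 3, S-ε→#4 4, S-ζ→#3 4  ⇒ total 21.
Compare {#1, #4}: total 22.
Compare {#1, #3}: total 25.
No size-2 selection does better; minimum is 21.

21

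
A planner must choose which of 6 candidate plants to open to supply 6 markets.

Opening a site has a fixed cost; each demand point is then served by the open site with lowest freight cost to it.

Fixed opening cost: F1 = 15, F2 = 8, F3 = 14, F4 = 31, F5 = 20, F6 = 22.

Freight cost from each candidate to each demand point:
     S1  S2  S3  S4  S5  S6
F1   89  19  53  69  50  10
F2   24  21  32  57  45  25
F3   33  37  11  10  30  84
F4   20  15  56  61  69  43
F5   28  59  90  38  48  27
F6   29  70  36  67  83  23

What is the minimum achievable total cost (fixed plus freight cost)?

Open {F1, F2, F3}: assign each demand point to its cheapest open site.
  S1→F2 24, S2→F1 19, S3→F3 11, S4→F3 10, S5→F3 30, S6→F1 10
  freight cost 104, fixed 37 → total 141.
Compare {F1, F3}: freight cost 113 + fixed 29 = 142.
Compare {F2, F3}: freight cost 121 + fixed 22 = 143.
Compare {F1, F3, F4}: freight cost 96 + fixed 60 = 156.
All other subsets cost ≥ 142. Minimum total cost: 141.

141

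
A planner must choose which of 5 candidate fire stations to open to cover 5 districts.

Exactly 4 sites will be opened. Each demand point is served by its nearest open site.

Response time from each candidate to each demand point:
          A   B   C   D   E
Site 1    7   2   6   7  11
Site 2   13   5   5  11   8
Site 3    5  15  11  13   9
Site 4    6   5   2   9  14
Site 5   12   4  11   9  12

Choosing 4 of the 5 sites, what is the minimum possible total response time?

24

Open {Site 1, Site 2, Site 3, Site 4}.
  A→Site 3 5, B→Site 1 2, C→Site 4 2, D→Site 1 7, E→Site 2 8  ⇒ total 24.
Compare {Site 1, Site 2, Site 4, Site 5}: total 25.
Compare {Site 1, Site 3, Site 4, Site 5}: total 25.
No size-4 selection does better; minimum is 24.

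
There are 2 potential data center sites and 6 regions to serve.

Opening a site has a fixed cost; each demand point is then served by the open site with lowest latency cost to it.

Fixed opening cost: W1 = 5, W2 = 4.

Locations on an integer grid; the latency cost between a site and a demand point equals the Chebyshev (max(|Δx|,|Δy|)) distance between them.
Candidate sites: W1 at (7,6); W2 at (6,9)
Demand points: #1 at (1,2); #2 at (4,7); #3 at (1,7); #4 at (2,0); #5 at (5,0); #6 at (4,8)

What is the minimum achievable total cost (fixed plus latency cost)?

Open {W1}: assign each demand point to its cheapest open site.
  #1→W1 6, #2→W1 3, #3→W1 6, #4→W1 6, #5→W1 6, #6→W1 3
  latency cost 30, fixed 5 → total 35.
Compare {W1, W2}: latency cost 27 + fixed 9 = 36.
Compare {W2}: latency cost 34 + fixed 4 = 38.

35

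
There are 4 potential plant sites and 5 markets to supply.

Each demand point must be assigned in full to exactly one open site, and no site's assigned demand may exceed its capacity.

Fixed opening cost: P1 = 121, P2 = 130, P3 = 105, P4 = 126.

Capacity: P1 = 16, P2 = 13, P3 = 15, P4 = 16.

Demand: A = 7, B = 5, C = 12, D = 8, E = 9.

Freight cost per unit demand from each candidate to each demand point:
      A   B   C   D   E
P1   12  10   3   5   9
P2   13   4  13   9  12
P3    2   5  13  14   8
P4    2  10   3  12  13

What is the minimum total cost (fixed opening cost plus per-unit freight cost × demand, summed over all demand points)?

Open {P1, P3, P4}; cheapest assignment that respects the capacities:
  P1 (cap 16, load 12): C — cost 12×3 = 36
  P3 (cap 15, load 14): B, E — cost 5×5 + 9×8 = 97
  P4 (cap 16, load 15): A, D — cost 7×2 + 8×12 = 110
  Shipping 243, fixed 352 → total 595.
  Any other capacity-feasible assignment to {P1, P3, P4} ships for at least 243.
Compare {P1, P2, P4}: its best feasible assignment gives total 636.
Compare {P1, P2, P3, P4}: its best feasible assignment gives total 696.
Every other set of open sites that can feasibly serve all demand totals ≥ 636 even under its best assignment. Minimum: 595.

595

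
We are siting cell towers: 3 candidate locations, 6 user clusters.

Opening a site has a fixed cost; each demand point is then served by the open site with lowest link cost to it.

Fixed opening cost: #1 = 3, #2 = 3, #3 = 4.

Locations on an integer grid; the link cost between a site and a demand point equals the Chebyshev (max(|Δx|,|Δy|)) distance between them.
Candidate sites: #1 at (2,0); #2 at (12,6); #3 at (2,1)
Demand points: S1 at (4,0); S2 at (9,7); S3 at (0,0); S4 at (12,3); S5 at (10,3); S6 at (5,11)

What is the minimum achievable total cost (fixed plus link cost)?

Open {#1, #2}: assign each demand point to its cheapest open site.
  S1→#1 2, S2→#2 3, S3→#1 2, S4→#2 3, S5→#2 3, S6→#2 7
  link cost 20, fixed 6 → total 26.
Compare {#2, #3}: link cost 20 + fixed 7 = 27.
Compare {#1, #2, #3}: link cost 20 + fixed 10 = 30.
Compare {#2}: link cost 36 + fixed 3 = 39.
All other subsets cost ≥ 27. Minimum total cost: 26.

26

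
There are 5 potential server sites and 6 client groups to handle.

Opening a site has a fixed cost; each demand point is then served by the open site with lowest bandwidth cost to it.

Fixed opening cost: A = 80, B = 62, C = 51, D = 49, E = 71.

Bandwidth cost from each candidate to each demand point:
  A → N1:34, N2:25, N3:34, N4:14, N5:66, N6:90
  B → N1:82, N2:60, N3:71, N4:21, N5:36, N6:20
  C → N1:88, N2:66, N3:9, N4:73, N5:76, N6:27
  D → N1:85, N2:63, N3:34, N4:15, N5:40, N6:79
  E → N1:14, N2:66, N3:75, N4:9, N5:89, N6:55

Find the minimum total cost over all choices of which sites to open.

305

Open {A, B}: assign each demand point to its cheapest open site.
  N1→A 34, N2→A 25, N3→A 34, N4→A 14, N5→B 36, N6→B 20
  bandwidth cost 163, fixed 142 → total 305.
Compare {A, C}: bandwidth cost 175 + fixed 131 = 306.
Compare {C, E}: bandwidth cost 201 + fixed 122 = 323.
Compare {A, C, D}: bandwidth cost 149 + fixed 180 = 329.
All other subsets cost ≥ 306. Minimum total cost: 305.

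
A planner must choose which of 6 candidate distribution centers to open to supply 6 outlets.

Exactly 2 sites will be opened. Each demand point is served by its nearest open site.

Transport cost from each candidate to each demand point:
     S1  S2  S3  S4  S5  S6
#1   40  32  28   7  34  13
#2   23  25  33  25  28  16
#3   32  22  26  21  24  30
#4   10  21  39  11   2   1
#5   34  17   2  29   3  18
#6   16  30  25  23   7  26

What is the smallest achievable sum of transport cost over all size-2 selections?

43

Open {#4, #5}.
  S1→#4 10, S2→#5 17, S3→#5 2, S4→#4 11, S5→#4 2, S6→#4 1  ⇒ total 43.
Compare {#1, #4}: total 69.
Compare {#4, #6}: total 70.
No size-2 selection does better; minimum is 43.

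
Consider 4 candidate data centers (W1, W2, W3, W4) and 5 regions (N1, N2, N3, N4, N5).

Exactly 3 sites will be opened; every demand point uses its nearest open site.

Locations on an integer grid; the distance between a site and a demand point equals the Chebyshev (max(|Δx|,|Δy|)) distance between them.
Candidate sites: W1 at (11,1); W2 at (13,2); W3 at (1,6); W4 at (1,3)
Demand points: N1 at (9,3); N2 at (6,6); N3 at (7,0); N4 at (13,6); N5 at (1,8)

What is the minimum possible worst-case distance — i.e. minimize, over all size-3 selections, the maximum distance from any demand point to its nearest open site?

Open {W1, W2, W3}.
  Farthest demand point is N2 at distance 5 (to W1); all others are ≤ 5.
With {W1, W2, W4} the worst case is 5.
With {W1, W3, W4} the worst case is 5.
No size-3 selection achieves below 5.

5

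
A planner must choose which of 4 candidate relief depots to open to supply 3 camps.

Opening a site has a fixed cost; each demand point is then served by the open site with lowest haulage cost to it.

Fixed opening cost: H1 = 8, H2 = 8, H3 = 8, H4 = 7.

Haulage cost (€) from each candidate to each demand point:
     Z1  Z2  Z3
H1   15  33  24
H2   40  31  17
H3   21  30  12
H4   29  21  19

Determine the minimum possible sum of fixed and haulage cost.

Open {H3, H4}: assign each demand point to its cheapest open site.
  Z1→H3 21, Z2→H4 21, Z3→H3 12
  haulage cost 54, fixed 15 → total 69.
Compare {H1, H4}: haulage cost 55 + fixed 15 = 70.
Compare {H3}: haulage cost 63 + fixed 8 = 71.
Compare {H1, H3, H4}: haulage cost 48 + fixed 23 = 71.
All other subsets cost ≥ 70. Minimum total cost: 69.

69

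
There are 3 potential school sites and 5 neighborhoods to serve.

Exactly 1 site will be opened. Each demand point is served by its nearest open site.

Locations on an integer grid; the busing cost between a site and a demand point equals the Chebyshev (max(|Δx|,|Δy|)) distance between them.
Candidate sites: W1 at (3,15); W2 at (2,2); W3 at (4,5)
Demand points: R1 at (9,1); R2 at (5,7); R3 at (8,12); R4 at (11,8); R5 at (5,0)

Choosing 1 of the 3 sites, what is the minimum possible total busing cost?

26

Open {W3}.
  R1→W3 5, R2→W3 2, R3→W3 7, R4→W3 7, R5→W3 5  ⇒ total 26.
Compare {W2}: total 34.
Compare {W1}: total 50.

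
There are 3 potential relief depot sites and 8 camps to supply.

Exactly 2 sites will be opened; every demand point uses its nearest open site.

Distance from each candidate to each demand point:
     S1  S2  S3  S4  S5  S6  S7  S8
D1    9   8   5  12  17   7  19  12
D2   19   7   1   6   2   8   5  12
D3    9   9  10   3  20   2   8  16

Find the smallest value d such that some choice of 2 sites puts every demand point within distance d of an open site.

12

Open {D1, D2}.
  Farthest demand point is S8 at distance 12 (to D1); all others are ≤ 12.
With {D2, D3} the worst case is 12.
With {D1, D3} the worst case is 17.
No size-2 selection achieves below 12.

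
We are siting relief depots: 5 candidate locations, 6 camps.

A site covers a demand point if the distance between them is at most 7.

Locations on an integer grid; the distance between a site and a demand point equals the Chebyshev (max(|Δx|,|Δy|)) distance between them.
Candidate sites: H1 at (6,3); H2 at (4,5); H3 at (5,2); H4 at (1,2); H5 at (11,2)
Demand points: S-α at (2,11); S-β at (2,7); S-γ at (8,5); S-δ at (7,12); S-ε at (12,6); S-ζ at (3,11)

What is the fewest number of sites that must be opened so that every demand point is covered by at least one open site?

Coverage sets (demand points within 7 of each site):
  H1: {S-β, S-γ, S-ε}
  H2: {S-α, S-β, S-γ, S-δ, S-ζ}
  H3: {S-β, S-γ, S-ε}
  H4: {S-β, S-γ}
  H5: {S-γ, S-ε}
No single site covers all 6 demand points.
But {H1, H2} covers everything, so the minimum is 2.

2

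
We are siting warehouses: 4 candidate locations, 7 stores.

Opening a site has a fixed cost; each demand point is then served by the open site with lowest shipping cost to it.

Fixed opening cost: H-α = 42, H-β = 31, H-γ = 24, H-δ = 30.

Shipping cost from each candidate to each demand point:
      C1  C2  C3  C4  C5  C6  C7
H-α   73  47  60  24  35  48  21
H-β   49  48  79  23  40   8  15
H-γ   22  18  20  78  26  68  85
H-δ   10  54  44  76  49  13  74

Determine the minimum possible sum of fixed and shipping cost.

187

Open {H-β, H-γ}: assign each demand point to its cheapest open site.
  C1→H-γ 22, C2→H-γ 18, C3→H-γ 20, C4→H-β 23, C5→H-γ 26, C6→H-β 8, C7→H-β 15
  shipping cost 132, fixed 55 → total 187.
Compare {H-β, H-γ, H-δ}: shipping cost 120 + fixed 85 = 205.
Compare {H-α, H-γ, H-δ}: shipping cost 132 + fixed 96 = 228.
Compare {H-α, H-β, H-γ}: shipping cost 132 + fixed 97 = 229.
All other subsets cost ≥ 205. Minimum total cost: 187.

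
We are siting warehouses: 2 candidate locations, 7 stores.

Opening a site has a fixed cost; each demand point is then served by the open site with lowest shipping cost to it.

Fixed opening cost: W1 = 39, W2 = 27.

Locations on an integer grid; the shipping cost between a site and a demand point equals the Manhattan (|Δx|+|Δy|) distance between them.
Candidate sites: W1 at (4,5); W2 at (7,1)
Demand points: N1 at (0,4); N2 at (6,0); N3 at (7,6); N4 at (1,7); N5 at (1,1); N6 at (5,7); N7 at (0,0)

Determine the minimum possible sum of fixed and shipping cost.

78

Open {W2}: assign each demand point to its cheapest open site.
  N1→W2 10, N2→W2 2, N3→W2 5, N4→W2 12, N5→W2 6, N6→W2 8, N7→W2 8
  shipping cost 51, fixed 27 → total 78.
Compare {W1}: shipping cost 40 + fixed 39 = 79.
Compare {W1, W2}: shipping cost 33 + fixed 66 = 99.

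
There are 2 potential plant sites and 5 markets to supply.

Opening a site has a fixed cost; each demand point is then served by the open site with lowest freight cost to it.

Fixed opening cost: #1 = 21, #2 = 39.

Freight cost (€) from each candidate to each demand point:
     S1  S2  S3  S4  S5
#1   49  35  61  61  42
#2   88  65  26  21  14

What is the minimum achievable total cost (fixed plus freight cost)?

Open {#1, #2}: assign each demand point to its cheapest open site.
  S1→#1 49, S2→#1 35, S3→#2 26, S4→#2 21, S5→#2 14
  freight cost 145, fixed 60 → total 205.
Compare {#2}: freight cost 214 + fixed 39 = 253.
Compare {#1}: freight cost 248 + fixed 21 = 269.

205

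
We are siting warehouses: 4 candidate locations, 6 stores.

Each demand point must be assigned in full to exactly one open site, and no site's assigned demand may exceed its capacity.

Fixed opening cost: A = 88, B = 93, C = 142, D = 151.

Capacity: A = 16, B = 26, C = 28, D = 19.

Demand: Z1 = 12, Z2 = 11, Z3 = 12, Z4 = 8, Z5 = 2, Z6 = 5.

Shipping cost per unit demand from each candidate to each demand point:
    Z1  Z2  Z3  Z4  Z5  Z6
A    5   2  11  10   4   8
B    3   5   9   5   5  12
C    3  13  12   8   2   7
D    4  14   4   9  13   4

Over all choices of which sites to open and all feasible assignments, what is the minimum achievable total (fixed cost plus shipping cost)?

Open {A, B, D}; cheapest assignment that respects the capacities:
  A (cap 16, load 13): Z2, Z5 — cost 11×2 + 2×4 = 30
  B (cap 26, load 20): Z1, Z4 — cost 12×3 + 8×5 = 76
  D (cap 19, load 17): Z3, Z6 — cost 12×4 + 5×4 = 68
  Shipping 174, fixed 332 → total 506.
  Any other capacity-feasible assignment to {A, B, D} ships for at least 174.
Compare {B, C}: its best feasible assignment gives total 537.
Compare {A, B, C}: its best feasible assignment gives total 568.
Every other set of open sites that can feasibly serve all demand totals ≥ 537 even under its best assignment. Minimum: 506.

506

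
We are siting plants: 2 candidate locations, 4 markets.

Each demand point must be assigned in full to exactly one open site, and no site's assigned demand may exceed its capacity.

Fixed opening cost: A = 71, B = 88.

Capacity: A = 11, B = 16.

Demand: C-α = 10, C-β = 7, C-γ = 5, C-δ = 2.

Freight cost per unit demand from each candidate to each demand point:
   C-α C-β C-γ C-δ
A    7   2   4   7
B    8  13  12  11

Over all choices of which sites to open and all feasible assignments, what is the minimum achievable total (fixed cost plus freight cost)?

327

Open {A, B}; cheapest assignment that respects the capacities:
  A (cap 11, load 9): C-β, C-δ — cost 7×2 + 2×7 = 28
  B (cap 16, load 15): C-α, C-γ — cost 10×8 + 5×12 = 140
  Shipping 168, fixed 159 → total 327.
  Any other capacity-feasible assignment to {A, B} ships for at least 168.
Total demand is 24 and no other set of sites has combined capacity ≥ 24, so {A, B} is the only feasible choice of open sites. Minimum: 327.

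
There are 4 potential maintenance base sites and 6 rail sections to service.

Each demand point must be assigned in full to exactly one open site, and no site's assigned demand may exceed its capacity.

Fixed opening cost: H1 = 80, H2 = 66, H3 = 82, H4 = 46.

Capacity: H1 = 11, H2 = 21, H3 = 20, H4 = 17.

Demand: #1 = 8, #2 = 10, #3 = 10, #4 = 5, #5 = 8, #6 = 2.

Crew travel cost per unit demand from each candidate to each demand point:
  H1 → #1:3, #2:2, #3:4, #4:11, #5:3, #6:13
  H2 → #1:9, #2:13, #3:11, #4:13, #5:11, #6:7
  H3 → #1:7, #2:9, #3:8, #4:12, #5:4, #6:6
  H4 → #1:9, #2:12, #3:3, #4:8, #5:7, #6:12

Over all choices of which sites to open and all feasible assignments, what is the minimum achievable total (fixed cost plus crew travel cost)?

Open {H1, H3, H4}; cheapest assignment that respects the capacities:
  H1 (cap 11, load 10): #2 — cost 10×2 = 20
  H3 (cap 20, load 18): #1, #5, #6 — cost 8×7 + 8×4 + 2×6 = 100
  H4 (cap 17, load 15): #3, #4 — cost 10×3 + 5×8 = 70
  Shipping 190, fixed 208 → total 398.
  Any other capacity-feasible assignment to {H1, H3, H4} ships for at least 190.
Compare {H1, H2, H4}: its best feasible assignment gives total 456.
Compare {H1, H2, H3, H4}: its best feasible assignment gives total 464.
Every other set of open sites that can feasibly serve all demand totals ≥ 456 even under its best assignment. Minimum: 398.

398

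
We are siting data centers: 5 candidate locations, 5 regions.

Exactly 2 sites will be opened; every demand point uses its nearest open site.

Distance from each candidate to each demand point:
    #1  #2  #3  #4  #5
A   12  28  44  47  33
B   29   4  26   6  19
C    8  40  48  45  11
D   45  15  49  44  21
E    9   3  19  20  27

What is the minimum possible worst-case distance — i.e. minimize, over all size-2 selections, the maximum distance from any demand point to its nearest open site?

19

Open {B, E}.
  Farthest demand point is #3 at distance 19 (to E); all others are ≤ 19.
With {C, E} the worst case is 20.
With {D, E} the worst case is 21.
No size-2 selection achieves below 19.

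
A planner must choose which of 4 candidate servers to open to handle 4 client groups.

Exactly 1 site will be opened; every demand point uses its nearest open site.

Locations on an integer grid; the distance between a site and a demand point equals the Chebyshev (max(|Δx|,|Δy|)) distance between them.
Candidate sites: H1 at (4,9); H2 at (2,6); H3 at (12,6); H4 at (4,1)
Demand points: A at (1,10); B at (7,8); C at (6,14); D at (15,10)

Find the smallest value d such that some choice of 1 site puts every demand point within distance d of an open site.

Open {H1}.
  Farthest demand point is D at distance 11 (to H1); all others are ≤ 11.
With {H3} the worst case is 11.
With {H2} the worst case is 13.
No size-1 selection achieves below 11.

11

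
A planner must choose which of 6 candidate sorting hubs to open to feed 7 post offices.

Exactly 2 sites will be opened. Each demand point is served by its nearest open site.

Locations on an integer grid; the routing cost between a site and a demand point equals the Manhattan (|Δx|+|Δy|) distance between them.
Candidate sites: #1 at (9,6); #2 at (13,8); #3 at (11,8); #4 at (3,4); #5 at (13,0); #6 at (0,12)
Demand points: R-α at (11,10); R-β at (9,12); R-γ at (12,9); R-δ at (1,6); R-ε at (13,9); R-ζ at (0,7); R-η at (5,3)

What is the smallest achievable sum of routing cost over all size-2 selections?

Open {#3, #4}.
  R-α→#3 2, R-β→#3 6, R-γ→#3 2, R-δ→#4 4, R-ε→#3 3, R-ζ→#4 6, R-η→#4 3  ⇒ total 26.
Compare {#2, #4}: total 28.
Compare {#3, #6}: total 36.
No size-2 selection does better; minimum is 26.

26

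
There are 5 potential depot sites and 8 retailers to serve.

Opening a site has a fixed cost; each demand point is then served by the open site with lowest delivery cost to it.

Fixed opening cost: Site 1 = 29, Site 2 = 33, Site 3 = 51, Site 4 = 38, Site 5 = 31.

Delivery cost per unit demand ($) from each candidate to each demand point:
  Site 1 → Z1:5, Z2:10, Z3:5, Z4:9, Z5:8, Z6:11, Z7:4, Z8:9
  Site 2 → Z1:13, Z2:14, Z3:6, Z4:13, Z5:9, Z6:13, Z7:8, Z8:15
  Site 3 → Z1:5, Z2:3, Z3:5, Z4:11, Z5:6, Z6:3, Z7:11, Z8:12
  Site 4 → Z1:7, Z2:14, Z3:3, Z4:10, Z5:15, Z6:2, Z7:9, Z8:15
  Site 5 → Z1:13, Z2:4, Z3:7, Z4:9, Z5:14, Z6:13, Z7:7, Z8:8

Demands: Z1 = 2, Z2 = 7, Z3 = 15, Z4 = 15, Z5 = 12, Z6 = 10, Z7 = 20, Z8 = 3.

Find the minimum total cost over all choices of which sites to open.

528

Open {Site 1, Site 3, Site 4}: assign each demand point to its cheapest open site.
  Z1→Site 1 2×5=10, Z2→Site 3 7×3=21, Z3→Site 4 15×3=45, Z4→Site 1 15×9=135, Z5→Site 3 12×6=72, Z6→Site 4 10×2=20, Z7→Site 1 20×4=80, Z8→Site 1 3×9=27
  delivery cost 410, fixed 118 → total 528.
Compare {Site 1, Site 3}: delivery cost 450 + fixed 80 = 530.
Compare {Site 1, Site 4, Site 5}: delivery cost 438 + fixed 98 = 536.
Compare {Site 1, Site 4}: delivery cost 483 + fixed 67 = 550.
All other subsets cost ≥ 530. Minimum total cost: 528.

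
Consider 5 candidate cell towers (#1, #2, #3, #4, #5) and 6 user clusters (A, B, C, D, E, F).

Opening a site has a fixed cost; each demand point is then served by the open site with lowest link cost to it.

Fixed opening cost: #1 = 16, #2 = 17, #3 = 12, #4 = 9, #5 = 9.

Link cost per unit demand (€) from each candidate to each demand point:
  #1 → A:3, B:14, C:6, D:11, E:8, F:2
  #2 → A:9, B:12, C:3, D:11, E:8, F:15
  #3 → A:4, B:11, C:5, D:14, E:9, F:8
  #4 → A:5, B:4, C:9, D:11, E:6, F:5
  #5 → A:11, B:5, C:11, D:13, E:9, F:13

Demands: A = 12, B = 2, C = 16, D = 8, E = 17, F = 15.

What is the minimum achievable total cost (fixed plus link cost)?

354

Open {#1, #2, #4}: assign each demand point to its cheapest open site.
  A→#1 12×3=36, B→#4 2×4=8, C→#2 16×3=48, D→#1 8×11=88, E→#4 17×6=102, F→#1 15×2=30
  link cost 312, fixed 42 → total 354.
Compare {#1, #2, #4, #5}: link cost 312 + fixed 51 = 363.
Compare {#1, #2, #3, #4}: link cost 312 + fixed 54 = 366.
Compare {#1, #2, #3, #4, #5}: link cost 312 + fixed 63 = 375.
All other subsets cost ≥ 363. Minimum total cost: 354.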